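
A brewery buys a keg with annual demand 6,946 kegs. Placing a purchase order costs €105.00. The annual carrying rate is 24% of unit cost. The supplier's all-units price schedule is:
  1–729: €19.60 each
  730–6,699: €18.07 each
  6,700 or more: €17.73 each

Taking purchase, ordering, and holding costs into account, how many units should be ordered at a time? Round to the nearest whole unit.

Q* ≈ 730 kegs

Holding cost per unit per year at price C is H = 0.24·C.
Evaluate total cost at each tier's feasible EOQ or, if the EOQ is below the tier, at the tier's minimum quantity.
EOQ at €19.60 = 556.9 (feasible in tier 1): TC = 6,946×€19.60 + (6,946/556.9)×105 + (556.9/2)×0.24×€19.60 = €138,761.05.
EOQ at €18.07 = 580.0 < 730, so use break Q=730: TC = 6,946×€18.07 + (6,946/730.0)×105 + (730.0/2)×0.24×€18.07 = €128,096.23.
EOQ at €17.73 = 585.5 < 6700, so use break Q=6700: TC = 6,946×€17.73 + (6,946/6700.0)×105 + (6700.0/2)×0.24×€17.73 = €137,516.36.
Lowest total cost is €128,096.23 at Q = 730.0.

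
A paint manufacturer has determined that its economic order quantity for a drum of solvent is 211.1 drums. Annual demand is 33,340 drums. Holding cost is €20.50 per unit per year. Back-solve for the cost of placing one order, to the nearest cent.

S ≈ €13.70

Squaring Q* = √(2DS/H) gives Q*² = 2DS/H.
From Q* = √(2DS/H): S = Q*²H / (2D) = 211.1² × 20.5 / (2 × 33,340) = 13.7004.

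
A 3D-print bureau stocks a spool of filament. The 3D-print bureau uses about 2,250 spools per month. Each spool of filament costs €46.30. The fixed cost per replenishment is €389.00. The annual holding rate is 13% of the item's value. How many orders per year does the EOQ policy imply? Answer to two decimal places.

N ≈ 14.45 orders per year

Annual demand D = 2,250 × 12 = 27,000.
Holding cost H = 0.13 × €46.30 = €6.0190 per unit per year.
The optimal lot size = √(2DS/H) = √(2 × 27,000 × 389 / 6.019) ≈ 1868.14.
Orders per year = D / Q* = 27,000 / 1868.14 ≈ 14.453.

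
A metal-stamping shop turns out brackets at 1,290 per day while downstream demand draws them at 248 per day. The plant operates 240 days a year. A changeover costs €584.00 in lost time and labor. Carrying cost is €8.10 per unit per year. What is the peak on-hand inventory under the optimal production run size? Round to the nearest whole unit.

I_max ≈ 2,633 brackets

Annual demand D = 248 × 240 = 59,520.
Production build-up factor (1 − d/p) = 1 − 248/1,290 = 0.8078.
Q* = √(2DS / (H(1 − d/p))) = √(2 × 59,520 × 584 / (8.1 × 0.8078)).
= √(69,519,360 / 6.5428) ≈ 3259.653.
Maximum inventory = Q*(1 − d/p) = 3259.653 × 0.8078 ≈ 2632.991.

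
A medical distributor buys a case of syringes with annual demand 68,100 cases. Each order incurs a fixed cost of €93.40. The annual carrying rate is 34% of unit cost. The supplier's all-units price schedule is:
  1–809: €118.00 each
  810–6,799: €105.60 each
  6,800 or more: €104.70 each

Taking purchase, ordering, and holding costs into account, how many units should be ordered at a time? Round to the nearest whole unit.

Q* ≈ 810 cases

Holding cost per unit per year at price C is H = 0.34·C.
Candidates are each tier's EOQ (if it falls in that tier) and each price-break quantity.
EOQ at €118.00 = 563.1 (feasible in tier 1): TC = 68,100×€118.00 + (68,100/563.1)×93.4 + (563.1/2)×0.34×€118.00 = €8,058,391.36.
EOQ at €105.60 = 595.2 < 810, so use break Q=810: TC = 68,100×€105.60 + (68,100/810.0)×93.4 + (810.0/2)×0.34×€105.60 = €7,213,753.64.
EOQ at €104.70 = 597.8 < 6800, so use break Q=6800: TC = 68,100×€104.70 + (68,100/6800.0)×93.4 + (6800.0/2)×0.34×€104.70 = €7,252,038.57.
Lowest total cost is €7,213,753.64 at Q = 810.0.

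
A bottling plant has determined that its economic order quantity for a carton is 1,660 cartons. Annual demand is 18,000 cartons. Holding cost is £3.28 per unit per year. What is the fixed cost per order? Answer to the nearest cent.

S ≈ £251.07

Squaring Q* = √(2DS/H) gives Q*² = 2DS/H.
From Q* = √(2DS/H): S = Q*²H / (2D) = 1,660² × 3.28 / (2 × 18,000) = 251.0658.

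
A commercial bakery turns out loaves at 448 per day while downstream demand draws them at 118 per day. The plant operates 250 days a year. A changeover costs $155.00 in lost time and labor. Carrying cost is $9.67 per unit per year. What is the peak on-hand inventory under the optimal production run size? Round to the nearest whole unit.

I_max ≈ 835 loaves

Annual demand D = 118 × 250 = 29,500.
Production build-up factor (1 − d/p) = 1 − 118/448 = 0.7366.
Q* = √(2DS / (H(1 − d/p))) = √(2 × 29,500 × 155 / (9.67 × 0.7366)).
= √(9,145,000 / 7.123) ≈ 1133.080.
Maximum inventory = Q*(1 − d/p) = 1133.080 × 0.7366 ≈ 834.635.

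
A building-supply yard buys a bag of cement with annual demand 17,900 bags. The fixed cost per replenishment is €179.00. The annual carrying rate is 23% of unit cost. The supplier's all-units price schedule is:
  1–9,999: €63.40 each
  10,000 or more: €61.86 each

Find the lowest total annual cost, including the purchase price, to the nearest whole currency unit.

Holding cost per unit per year at price C is H = 0.23·C.
Evaluate total cost at each tier's feasible EOQ or, if the EOQ is below the tier, at the tier's minimum quantity.
EOQ at €63.40 = 662.9 (feasible in tier 1): TC = 17,900×€63.40 + (17,900/662.9)×179 + (662.9/2)×0.23×€63.40 = €1,144,526.66.
EOQ at €61.86 = 671.1 < 10000, so use break Q=10000: TC = 17,900×€61.86 + (17,900/10000.0)×179 + (10000.0/2)×0.23×€61.86 = €1,178,753.41.
Lowest total cost among the candidates is at Q = 662.9.

TC* ≈ €1,144,527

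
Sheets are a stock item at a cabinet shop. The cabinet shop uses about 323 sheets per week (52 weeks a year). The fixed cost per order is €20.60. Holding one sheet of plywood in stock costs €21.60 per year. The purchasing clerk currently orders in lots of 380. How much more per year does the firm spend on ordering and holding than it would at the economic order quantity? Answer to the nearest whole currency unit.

Extra cost ≈ €1,148 per year

Annual demand D = 323 × 52 = 16,796.
EOQ = √(2DS/H) = √(2 × 16,796 × 20.6 / 21.6) ≈ 178.99.
Cost at Q* = (D/Q*)S + (Q*/2)H = √(2DSH) ≈ €3,866.15.
Cost at Q = 380: (16,796/380)×20.6 + (380/2)×21.6 = €910.52 + €4,104.00 = €5,014.52.
Excess = €5,014.52 − €3,866.15 = €1,148.37.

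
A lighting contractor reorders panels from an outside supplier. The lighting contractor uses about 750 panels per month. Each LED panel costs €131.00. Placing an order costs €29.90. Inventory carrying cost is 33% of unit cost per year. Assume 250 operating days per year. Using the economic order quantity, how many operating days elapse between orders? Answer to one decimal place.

T ≈ 3.1 days

Annual demand D = 750 × 12 = 9,000.
Holding cost H = 0.33 × €131.00 = €43.2300 per unit per year.
EOQ = √(2DS/H) = √(2 × 9,000 × 29.9 / 43.23) ≈ 111.58.
Cycle time = Q*/D × 250 = 111.58 / 9,000 × 250 ≈ 3.099 days.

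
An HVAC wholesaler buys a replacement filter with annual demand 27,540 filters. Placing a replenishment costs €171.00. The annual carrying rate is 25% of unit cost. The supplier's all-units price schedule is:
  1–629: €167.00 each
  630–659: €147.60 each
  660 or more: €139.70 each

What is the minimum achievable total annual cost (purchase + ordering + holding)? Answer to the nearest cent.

TC* ≈ €3,865,998.61

Holding cost per unit per year at price C is H = 0.25·C.
Evaluate total cost at each tier's feasible EOQ or, if the EOQ is below the tier, at the tier's minimum quantity.
EOQ at €167.00 = 475.0 (feasible in tier 1): TC = 27,540×€167.00 + (27,540/475.0)×171 + (475.0/2)×0.25×€167.00 = €4,619,010.02.
EOQ at €147.60 = 505.2 < 630, so use break Q=630: TC = 27,540×€147.60 + (27,540/630.0)×171 + (630.0/2)×0.25×€147.60 = €4,084,002.64.
EOQ at €139.70 = 519.3 < 660, so use break Q=660: TC = 27,540×€139.70 + (27,540/660.0)×171 + (660.0/2)×0.25×€139.70 = €3,865,998.61.
Lowest total cost among the candidates is at Q = 660.0.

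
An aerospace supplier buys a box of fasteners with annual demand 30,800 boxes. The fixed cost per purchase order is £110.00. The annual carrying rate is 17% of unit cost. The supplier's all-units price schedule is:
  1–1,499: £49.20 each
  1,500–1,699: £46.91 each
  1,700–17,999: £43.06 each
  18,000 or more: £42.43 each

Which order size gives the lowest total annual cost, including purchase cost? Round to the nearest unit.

Holding cost per unit per year at price C is H = 0.17·C.
Evaluate total cost at each tier's feasible EOQ or, if the EOQ is below the tier, at the tier's minimum quantity.
EOQ at £49.20 = 900.1 (feasible in tier 1): TC = 30,800×£49.20 + (30,800/900.1)×110 + (900.1/2)×0.17×£49.20 = £1,522,888.24.
EOQ at £46.91 = 921.8 < 1500, so use break Q=1500: TC = 30,800×£46.91 + (30,800/1500.0)×110 + (1500.0/2)×0.17×£46.91 = £1,453,067.69.
EOQ at £43.06 = 962.1 < 1700, so use break Q=1700: TC = 30,800×£43.06 + (30,800/1700.0)×110 + (1700.0/2)×0.17×£43.06 = £1,334,463.11.
EOQ at £42.43 = 969.2 < 18000, so use break Q=18000: TC = 30,800×£42.43 + (30,800/18000.0)×110 + (18000.0/2)×0.17×£42.43 = £1,371,950.12.
Lowest total cost is £1,334,463.11 at Q = 1700.0.

Q* ≈ 1,700 boxes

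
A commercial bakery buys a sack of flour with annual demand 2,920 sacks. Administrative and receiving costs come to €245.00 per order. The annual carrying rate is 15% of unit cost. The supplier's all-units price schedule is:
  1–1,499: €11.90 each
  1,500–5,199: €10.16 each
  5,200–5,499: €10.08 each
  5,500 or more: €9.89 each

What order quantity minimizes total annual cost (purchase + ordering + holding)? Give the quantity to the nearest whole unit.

Q* ≈ 1,500 sacks

Holding cost per unit per year at price C is H = 0.15·C.
For each price level, check whether its EOQ is feasible; otherwise the best quantity at that price is the breakpoint.
EOQ at €11.90 = 895.3 (feasible in tier 1): TC = 2,920×€11.90 + (2,920/895.3)×245 + (895.3/2)×0.15×€11.90 = €36,346.12.
EOQ at €10.16 = 968.9 < 1500, so use break Q=1500: TC = 2,920×€10.16 + (2,920/1500.0)×245 + (1500.0/2)×0.15×€10.16 = €31,287.13.
EOQ at €10.08 = 972.8 < 5200, so use break Q=5200: TC = 2,920×€10.08 + (2,920/5200.0)×245 + (5200.0/2)×0.15×€10.08 = €33,502.38.
EOQ at €9.89 = 982.1 < 5500, so use break Q=5500: TC = 2,920×€9.89 + (2,920/5500.0)×245 + (5500.0/2)×0.15×€9.89 = €33,088.50.
Lowest total cost is €31,287.13 at Q = 1500.0.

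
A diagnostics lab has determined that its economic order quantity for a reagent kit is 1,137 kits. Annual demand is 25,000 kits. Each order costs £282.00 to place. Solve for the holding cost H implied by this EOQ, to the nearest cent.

H ≈ £10.91

Squaring Q* = √(2DS/H) gives Q*² = 2DS/H.
From Q* = √(2DS/H): H = 2DS / Q*² = 2 × 25,000 × 282 / 1,137² = 10.9068.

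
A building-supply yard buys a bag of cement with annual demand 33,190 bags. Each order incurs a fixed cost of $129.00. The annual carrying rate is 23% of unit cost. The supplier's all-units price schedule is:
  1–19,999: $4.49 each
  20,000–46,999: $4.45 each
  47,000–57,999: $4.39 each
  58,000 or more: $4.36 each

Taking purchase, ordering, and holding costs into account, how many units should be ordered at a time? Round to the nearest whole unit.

Q* ≈ 2,880 bags

Holding cost per unit per year at price C is H = 0.23·C.
Evaluate total cost at each tier's feasible EOQ or, if the EOQ is below the tier, at the tier's minimum quantity.
EOQ at $4.49 = 2879.6 (feasible in tier 1): TC = 33,190×$4.49 + (33,190/2879.6)×129 + (2879.6/2)×0.23×$4.49 = $151,996.82.
EOQ at $4.45 = 2892.5 < 20000, so use break Q=20000: TC = 33,190×$4.45 + (33,190/20000.0)×129 + (20000.0/2)×0.23×$4.45 = $158,144.58.
EOQ at $4.39 = 2912.2 < 47000, so use break Q=47000: TC = 33,190×$4.39 + (33,190/47000.0)×129 + (47000.0/2)×0.23×$4.39 = $169,523.15.
EOQ at $4.36 = 2922.2 < 58000, so use break Q=58000: TC = 33,190×$4.36 + (33,190/58000.0)×129 + (58000.0/2)×0.23×$4.36 = $173,863.42.
Lowest total cost is $151,996.82 at Q = 2879.6.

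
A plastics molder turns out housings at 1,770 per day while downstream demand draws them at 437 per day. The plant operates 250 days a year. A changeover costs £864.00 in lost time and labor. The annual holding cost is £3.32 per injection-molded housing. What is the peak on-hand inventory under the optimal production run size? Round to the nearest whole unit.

I_max ≈ 6,544 housings

Annual demand D = 437 × 250 = 109,250.
Production build-up factor (1 − d/p) = 1 − 437/1,770 = 0.7531.
Q* = √(2DS / (H(1 − d/p))) = √(2 × 109,250 × 864 / (3.32 × 0.7531)).
= √(188,784,000 / 2.5003) ≈ 8689.306.
Maximum inventory = Q*(1 − d/p) = 8689.306 × 0.7531 ≈ 6543.980.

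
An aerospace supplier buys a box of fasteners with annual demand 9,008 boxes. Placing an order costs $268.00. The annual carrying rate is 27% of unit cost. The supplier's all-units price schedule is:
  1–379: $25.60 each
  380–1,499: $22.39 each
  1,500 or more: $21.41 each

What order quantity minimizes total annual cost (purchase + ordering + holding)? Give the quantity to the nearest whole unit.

Q* ≈ 1,500 boxes

Holding cost per unit per year at price C is H = 0.27·C.
Candidates are each tier's EOQ (if it falls in that tier) and each price-break quantity.
Tier 1 ($25.60): EOQ = 835.8 exceeds tier's upper bound 379, so this tier is dominated.
EOQ at $22.39 = 893.7 (feasible in tier 2): TC = 9,008×$22.39 + (9,008/893.7)×268 + (893.7/2)×0.27×$22.39 = $207,091.75.
EOQ at $21.41 = 913.9 < 1500, so use break Q=1500: TC = 9,008×$21.41 + (9,008/1500.0)×268 + (1500.0/2)×0.27×$21.41 = $198,806.23.
Lowest total cost is $198,806.23 at Q = 1500.0.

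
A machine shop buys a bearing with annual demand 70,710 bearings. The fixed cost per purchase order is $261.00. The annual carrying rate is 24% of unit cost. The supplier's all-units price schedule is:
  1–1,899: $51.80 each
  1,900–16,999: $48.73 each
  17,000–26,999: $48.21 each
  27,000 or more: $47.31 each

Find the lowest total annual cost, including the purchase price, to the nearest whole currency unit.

Holding cost per unit per year at price C is H = 0.24·C.
Candidates are each tier's EOQ (if it falls in that tier) and each price-break quantity.
EOQ at $51.80 = 1723.1 (feasible in tier 1): TC = 70,710×$51.80 + (70,710/1723.1)×261 + (1723.1/2)×0.24×$51.80 = $3,684,199.32.
EOQ at $48.73 = 1776.5 < 1900, so use break Q=1900: TC = 70,710×$48.73 + (70,710/1900.0)×261 + (1900.0/2)×0.24×$48.73 = $3,466,522.06.
EOQ at $48.21 = 1786.1 < 17000, so use break Q=17000: TC = 70,710×$48.21 + (70,710/17000.0)×261 + (17000.0/2)×0.24×$48.21 = $3,508,363.11.
EOQ at $47.31 = 1803.0 < 27000, so use break Q=27000: TC = 70,710×$47.31 + (70,710/27000.0)×261 + (27000.0/2)×0.24×$47.31 = $3,499,258.03.
Lowest total cost among the candidates is at Q = 1900.0.

TC* ≈ $3,466,522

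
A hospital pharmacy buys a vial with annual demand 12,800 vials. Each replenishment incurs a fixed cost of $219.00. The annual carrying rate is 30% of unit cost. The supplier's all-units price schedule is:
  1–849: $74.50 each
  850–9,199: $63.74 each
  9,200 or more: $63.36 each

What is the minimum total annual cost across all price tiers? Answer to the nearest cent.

TC* ≈ $827,296.73

Holding cost per unit per year at price C is H = 0.30·C.
Evaluate total cost at each tier's feasible EOQ or, if the EOQ is below the tier, at the tier's minimum quantity.
EOQ at $74.50 = 500.8 (feasible in tier 1): TC = 12,800×$74.50 + (12,800/500.8)×219 + (500.8/2)×0.30×$74.50 = $964,793.88.
EOQ at $63.74 = 541.5 < 850, so use break Q=850: TC = 12,800×$63.74 + (12,800/850.0)×219 + (850.0/2)×0.30×$63.74 = $827,296.73.
EOQ at $63.36 = 543.1 < 9200, so use break Q=9200: TC = 12,800×$63.36 + (12,800/9200.0)×219 + (9200.0/2)×0.30×$63.36 = $898,749.50.
Lowest total cost among the candidates is at Q = 850.0.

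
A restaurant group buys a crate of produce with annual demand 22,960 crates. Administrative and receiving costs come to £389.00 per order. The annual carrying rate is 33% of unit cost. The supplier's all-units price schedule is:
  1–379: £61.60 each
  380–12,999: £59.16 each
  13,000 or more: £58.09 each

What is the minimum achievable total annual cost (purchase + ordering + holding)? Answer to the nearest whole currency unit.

TC* ≈ £1,376,988

Holding cost per unit per year at price C is H = 0.33·C.
Candidates are each tier's EOQ (if it falls in that tier) and each price-break quantity.
Tier 1 (£61.60): EOQ = 937.4 exceeds tier's upper bound 379, so this tier is dominated.
EOQ at £59.16 = 956.5 (feasible in tier 2): TC = 22,960×£59.16 + (22,960/956.5)×389 + (956.5/2)×0.33×£59.16 = £1,376,988.01.
EOQ at £58.09 = 965.3 < 13000, so use break Q=13000: TC = 22,960×£58.09 + (22,960/13000.0)×389 + (13000.0/2)×0.33×£58.09 = £1,459,036.48.
Lowest total cost among the candidates is at Q = 956.5.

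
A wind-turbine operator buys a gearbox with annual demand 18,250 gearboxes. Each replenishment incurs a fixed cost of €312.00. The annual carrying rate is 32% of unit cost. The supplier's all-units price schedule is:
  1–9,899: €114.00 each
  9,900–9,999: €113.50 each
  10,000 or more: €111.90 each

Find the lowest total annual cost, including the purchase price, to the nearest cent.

TC* ≈ €2,100,882.20

Holding cost per unit per year at price C is H = 0.32·C.
Candidates are each tier's EOQ (if it falls in that tier) and each price-break quantity.
EOQ at €114.00 = 558.7 (feasible in tier 1): TC = 18,250×€114.00 + (18,250/558.7)×312 + (558.7/2)×0.32×€114.00 = €2,100,882.20.
EOQ at €113.50 = 560.0 < 9900, so use break Q=9900: TC = 18,250×€113.50 + (18,250/9900.0)×312 + (9900.0/2)×0.32×€113.50 = €2,251,734.15.
EOQ at €111.90 = 563.9 < 10000, so use break Q=10000: TC = 18,250×€111.90 + (18,250/10000.0)×312 + (10000.0/2)×0.32×€111.90 = €2,221,784.40.
Lowest total cost among the candidates is at Q = 558.7.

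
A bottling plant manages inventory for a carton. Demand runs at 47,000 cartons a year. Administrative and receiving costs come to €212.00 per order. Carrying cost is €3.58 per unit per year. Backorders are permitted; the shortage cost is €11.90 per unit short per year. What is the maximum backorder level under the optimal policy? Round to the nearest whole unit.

With planned backorders, Q* = √(2DS/H) · √((H+B)/B).
√(2DS/H) = √(2 × 47,000 × 212 / 3.58) = 2359.339.
√((H+B)/B) = √((3.58+11.9)/11.9) = 1.1405.
Q* ≈ 2690.930.
S* = Q* · H/(H+B) = 2690.930 × 3.58/15.48 ≈ 622.321.

S* ≈ 622 cartons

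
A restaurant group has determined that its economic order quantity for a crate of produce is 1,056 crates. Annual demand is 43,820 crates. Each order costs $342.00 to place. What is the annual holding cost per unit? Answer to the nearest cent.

Squaring Q* = √(2DS/H) gives Q*² = 2DS/H.
From Q* = √(2DS/H): H = 2DS / Q*² = 2 × 43,820 × 342 / 1,056² = 26.8782.

H ≈ $26.88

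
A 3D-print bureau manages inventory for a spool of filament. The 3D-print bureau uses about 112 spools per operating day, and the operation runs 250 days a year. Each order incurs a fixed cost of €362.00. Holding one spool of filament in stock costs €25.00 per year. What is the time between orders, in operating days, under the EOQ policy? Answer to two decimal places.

Annual demand D = 112 × 250 = 28,000.
EOQ = √(2DS/H) = √(2 × 28,000 × 362 / 25) ≈ 900.49.
Cycle time = Q*/D × 250 = 900.49 / 28,000 × 250 ≈ 8.040 days.

T ≈ 8.04 days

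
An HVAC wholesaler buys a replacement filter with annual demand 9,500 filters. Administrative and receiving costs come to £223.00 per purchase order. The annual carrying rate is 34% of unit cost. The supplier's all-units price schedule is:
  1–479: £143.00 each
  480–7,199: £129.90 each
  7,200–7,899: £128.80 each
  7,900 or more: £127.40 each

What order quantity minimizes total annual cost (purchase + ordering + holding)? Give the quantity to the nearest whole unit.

Holding cost per unit per year at price C is H = 0.34·C.
Candidates are each tier's EOQ (if it falls in that tier) and each price-break quantity.
EOQ at £143.00 = 295.2 (feasible in tier 1): TC = 9,500×£143.00 + (9,500/295.2)×223 + (295.2/2)×0.34×£143.00 = £1,372,852.80.
EOQ at £129.90 = 309.7 < 480, so use break Q=480: TC = 9,500×£129.90 + (9,500/480.0)×223 + (480.0/2)×0.34×£129.90 = £1,249,063.38.
EOQ at £128.80 = 311.1 < 7200, so use break Q=7200: TC = 9,500×£128.80 + (9,500/7200.0)×223 + (7200.0/2)×0.34×£128.80 = £1,381,545.44.
EOQ at £127.40 = 312.8 < 7900, so use break Q=7900: TC = 9,500×£127.40 + (9,500/7900.0)×223 + (7900.0/2)×0.34×£127.40 = £1,381,666.36.
Lowest total cost is £1,249,063.38 at Q = 480.0.

Q* ≈ 480 filters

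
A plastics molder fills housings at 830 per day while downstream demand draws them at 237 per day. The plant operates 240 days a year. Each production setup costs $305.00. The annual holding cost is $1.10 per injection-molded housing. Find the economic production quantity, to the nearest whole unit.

Annual demand D = 237 × 240 = 56,880.
Production build-up factor (1 − d/p) = 1 − 237/830 = 0.7145.
Q* = √(2DS / (H(1 − d/p))) = √(2 × 56,880 × 305 / (1.1 × 0.7145)).
= √(34,696,800 / 0.7859) ≈ 6644.466.

Q* ≈ 6,644 housings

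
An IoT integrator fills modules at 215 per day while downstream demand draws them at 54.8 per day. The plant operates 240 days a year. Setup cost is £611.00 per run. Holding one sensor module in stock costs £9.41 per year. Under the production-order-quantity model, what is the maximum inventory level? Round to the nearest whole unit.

Annual demand D = 54.8 × 240 = 13,152.
Production build-up factor (1 − d/p) = 1 − 54.8/215 = 0.7451.
Q* = √(2DS / (H(1 − d/p))) = √(2 × 13,152 × 611 / (9.41 × 0.7451)).
= √(16,071,744 / 7.0115) ≈ 1513.996.
Maximum inventory = Q*(1 − d/p) = 1513.996 × 0.7451 ≈ 1128.103.

I_max ≈ 1,128 modules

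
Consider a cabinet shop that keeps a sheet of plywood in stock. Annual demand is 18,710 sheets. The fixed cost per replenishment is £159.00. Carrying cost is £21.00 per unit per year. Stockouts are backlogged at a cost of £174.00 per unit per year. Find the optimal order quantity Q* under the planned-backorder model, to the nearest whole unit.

Q* ≈ 563 sheets

With planned backorders, Q* = √(2DS/H) · √((H+B)/B).
√(2DS/H) = √(2 × 18,710 × 159 / 21) = 532.281.
√((H+B)/B) = √((21+174)/174) = 1.0586.
Q* ≈ 563.486.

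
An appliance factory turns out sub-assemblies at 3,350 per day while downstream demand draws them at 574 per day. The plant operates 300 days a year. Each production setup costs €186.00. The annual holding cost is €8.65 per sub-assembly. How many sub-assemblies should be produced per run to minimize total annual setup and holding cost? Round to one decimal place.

Annual demand D = 574 × 300 = 172,200.
Production build-up factor (1 − d/p) = 1 − 574/3,350 = 0.8287.
Q* = √(2DS / (H(1 − d/p))) = √(2 × 172,200 × 186 / (8.65 × 0.8287)).
= √(64,058,400 / 7.1679) ≈ 2989.459.

Q* ≈ 2,989.5 sub-assemblies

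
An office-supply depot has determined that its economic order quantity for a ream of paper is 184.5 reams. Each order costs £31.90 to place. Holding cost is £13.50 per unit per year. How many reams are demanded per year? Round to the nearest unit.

D ≈ 7,203 reams per year

The basic EOQ model gives Q* = √(2DS/H); rearrange for the unknown.
From Q* = √(2DS/H): D = Q*²H / (2S) = 184.5² × 13.5 / (2 × 31.9) = 7202.874.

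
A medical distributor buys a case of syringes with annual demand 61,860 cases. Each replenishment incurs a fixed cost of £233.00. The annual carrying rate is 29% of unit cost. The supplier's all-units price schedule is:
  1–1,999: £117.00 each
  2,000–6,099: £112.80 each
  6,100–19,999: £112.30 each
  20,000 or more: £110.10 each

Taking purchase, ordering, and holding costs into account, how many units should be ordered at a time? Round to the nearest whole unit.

Q* ≈ 2,000 cases

Holding cost per unit per year at price C is H = 0.29·C.
For each price level, check whether its EOQ is feasible; otherwise the best quantity at that price is the breakpoint.
EOQ at £117.00 = 921.7 (feasible in tier 1): TC = 61,860×£117.00 + (61,860/921.7)×233 + (921.7/2)×0.29×£117.00 = £7,268,894.46.
EOQ at £112.80 = 938.7 < 2000, so use break Q=2000: TC = 61,860×£112.80 + (61,860/2000.0)×233 + (2000.0/2)×0.29×£112.80 = £7,017,726.69.
EOQ at £112.30 = 940.8 < 6100, so use break Q=6100: TC = 61,860×£112.30 + (61,860/6100.0)×233 + (6100.0/2)×0.29×£112.30 = £7,048,570.20.
EOQ at £110.10 = 950.2 < 20000, so use break Q=20000: TC = 61,860×£110.10 + (61,860/20000.0)×233 + (20000.0/2)×0.29×£110.10 = £7,130,796.67.
Lowest total cost is £7,017,726.69 at Q = 2000.0.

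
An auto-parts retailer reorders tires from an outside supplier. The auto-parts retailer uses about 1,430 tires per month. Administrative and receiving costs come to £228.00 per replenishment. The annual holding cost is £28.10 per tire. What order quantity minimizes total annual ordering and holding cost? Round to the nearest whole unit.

Q* ≈ 528 tires

Annual demand D = 1,430 × 12 = 17,160.
EOQ = √(2DS / H) = √(2 × 17,160 × 228 / 28.1).
= √(7,824,960 / 28.1) = √278,468.3274 ≈ 527.701.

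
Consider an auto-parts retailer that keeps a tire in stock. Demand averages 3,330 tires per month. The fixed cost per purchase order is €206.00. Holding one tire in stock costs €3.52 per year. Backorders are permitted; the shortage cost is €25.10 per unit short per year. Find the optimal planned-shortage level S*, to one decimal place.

S* ≈ 284.0 tires

Annual demand D = 3,330 × 12 = 39,960.
With planned backorders, Q* = √(2DS/H) · √((H+B)/B).
√(2DS/H) = √(2 × 39,960 × 206 / 3.52) = 2162.669.
√((H+B)/B) = √((3.52+25.1)/25.1) = 1.0678.
Q* ≈ 2309.340.
S* = Q* · H/(H+B) = 2309.340 × 3.52/28.62 ≈ 284.028.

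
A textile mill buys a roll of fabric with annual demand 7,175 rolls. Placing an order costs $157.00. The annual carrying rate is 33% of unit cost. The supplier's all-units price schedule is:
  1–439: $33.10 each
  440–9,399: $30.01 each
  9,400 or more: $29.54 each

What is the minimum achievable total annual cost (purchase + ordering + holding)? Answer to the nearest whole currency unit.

TC* ≈ $220,045

Holding cost per unit per year at price C is H = 0.33·C.
Evaluate total cost at each tier's feasible EOQ or, if the EOQ is below the tier, at the tier's minimum quantity.
Tier 1 ($33.10): EOQ = 454.2 exceeds tier's upper bound 439, so this tier is dominated.
EOQ at $30.01 = 477.0 (feasible in tier 2): TC = 7,175×$30.01 + (7,175/477.0)×157 + (477.0/2)×0.33×$30.01 = $220,045.27.
EOQ at $29.54 = 480.7 < 9400, so use break Q=9400: TC = 7,175×$29.54 + (7,175/9400.0)×157 + (9400.0/2)×0.33×$29.54 = $257,885.88.
Lowest total cost among the candidates is at Q = 477.0.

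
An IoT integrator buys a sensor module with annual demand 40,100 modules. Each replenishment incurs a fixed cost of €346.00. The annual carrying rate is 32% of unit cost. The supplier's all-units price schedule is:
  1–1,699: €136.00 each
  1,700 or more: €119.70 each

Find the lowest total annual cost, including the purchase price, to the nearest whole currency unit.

Holding cost per unit per year at price C is H = 0.32·C.
Candidates are each tier's EOQ (if it falls in that tier) and each price-break quantity.
EOQ at €136.00 = 798.5 (feasible in tier 1): TC = 40,100×€136.00 + (40,100/798.5)×346 + (798.5/2)×0.32×€136.00 = €5,488,351.19.
EOQ at €119.70 = 851.1 < 1700, so use break Q=1700: TC = 40,100×€119.70 + (40,100/1700.0)×346 + (1700.0/2)×0.32×€119.70 = €4,840,689.93.
Lowest total cost among the candidates is at Q = 1700.0.

TC* ≈ €4,840,690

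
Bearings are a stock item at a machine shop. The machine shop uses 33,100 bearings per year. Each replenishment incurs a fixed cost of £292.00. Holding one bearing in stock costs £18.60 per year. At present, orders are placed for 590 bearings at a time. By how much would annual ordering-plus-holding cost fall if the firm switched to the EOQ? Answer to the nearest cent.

EOQ = √(2DS/H) = √(2 × 33,100 × 292 / 18.6) ≈ 1019.45.
Cost at Q* = (D/Q*)S + (Q*/2)H = √(2DSH) ≈ £18,961.68.
Cost at Q = 590: (33,100/590)×292 + (590/2)×18.6 = £16,381.69 + £5,487.00 = £21,868.69.
Excess = £21,868.69 − £18,961.68 = £2,907.01.

Extra cost ≈ £2,907.01 per year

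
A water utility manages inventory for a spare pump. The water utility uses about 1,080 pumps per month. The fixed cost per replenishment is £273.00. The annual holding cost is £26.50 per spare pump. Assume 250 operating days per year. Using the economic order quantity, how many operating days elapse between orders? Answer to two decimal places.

Annual demand D = 1,080 × 12 = 12,960.
The optimal lot size = √(2DS/H) = √(2 × 12,960 × 273 / 26.5) ≈ 516.74.
Cycle time = Q*/D × 250 = 516.74 / 12,960 × 250 ≈ 9.968 days.

T ≈ 9.97 days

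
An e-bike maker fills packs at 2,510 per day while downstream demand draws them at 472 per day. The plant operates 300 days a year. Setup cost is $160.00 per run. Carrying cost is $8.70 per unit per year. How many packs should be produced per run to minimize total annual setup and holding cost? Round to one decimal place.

Annual demand D = 472 × 300 = 141,600.
Production build-up factor (1 − d/p) = 1 − 472/2,510 = 0.8120.
Q* = √(2DS / (H(1 − d/p))) = √(2 × 141,600 × 160 / (8.7 × 0.8120)).
= √(45,312,000 / 7.064) ≈ 2532.688.

Q* ≈ 2,532.7 packs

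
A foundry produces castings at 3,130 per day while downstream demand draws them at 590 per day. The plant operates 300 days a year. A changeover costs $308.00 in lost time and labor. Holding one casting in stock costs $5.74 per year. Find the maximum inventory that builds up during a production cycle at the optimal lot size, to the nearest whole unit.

I_max ≈ 3,926 castings

Annual demand D = 590 × 300 = 177,000.
Production build-up factor (1 − d/p) = 1 − 590/3,130 = 0.8115.
Q* = √(2DS / (H(1 − d/p))) = √(2 × 177,000 × 308 / (5.74 × 0.8115)).
= √(109,032,000 / 4.658) ≈ 4838.117.
Maximum inventory = Q*(1 − d/p) = 4838.117 × 0.8115 ≈ 3926.140.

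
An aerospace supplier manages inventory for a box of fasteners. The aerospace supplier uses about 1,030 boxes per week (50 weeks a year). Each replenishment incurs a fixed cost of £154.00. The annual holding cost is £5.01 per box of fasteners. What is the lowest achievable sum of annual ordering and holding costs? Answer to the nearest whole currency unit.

Annual demand D = 1,030 × 50 = 51,500.
Q* = √(2DS/H) = √(2 × 51,500 × 154 / 5.01) ≈ 1779.34.
At the optimum the two cost components are equal, so total cost = 2·(Q*/2)H = Q*·H.
Minimum total = √(2DSH) = √(2 × 51,500 × 154 × 5.01) ≈ 8914.517.

TC* ≈ £8,915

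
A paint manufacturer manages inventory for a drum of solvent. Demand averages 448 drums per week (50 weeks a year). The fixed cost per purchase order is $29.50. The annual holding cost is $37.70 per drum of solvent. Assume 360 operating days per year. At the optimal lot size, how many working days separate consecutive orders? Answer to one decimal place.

Annual demand D = 448 × 50 = 22,400.
The optimal lot size = √(2DS/H) = √(2 × 22,400 × 29.5 / 37.7) ≈ 187.23.
Cycle time = Q*/D × 360 = 187.23 / 22,400 × 360 ≈ 3.009 days.

T ≈ 3.0 days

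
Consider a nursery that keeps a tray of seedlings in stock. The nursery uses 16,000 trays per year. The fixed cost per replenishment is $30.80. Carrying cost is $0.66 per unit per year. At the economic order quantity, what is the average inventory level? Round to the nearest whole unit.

The optimal lot size = √(2DS/H) = √(2 × 16,000 × 30.8 / 0.66) ≈ 1222.02.
Average inventory = Q*/2 ≈ 1222.02 / 2 = 611.010.

Average inventory ≈ 611 trays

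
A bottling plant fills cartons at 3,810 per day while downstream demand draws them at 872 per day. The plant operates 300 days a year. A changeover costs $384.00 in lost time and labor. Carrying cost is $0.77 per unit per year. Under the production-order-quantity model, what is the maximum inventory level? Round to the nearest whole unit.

I_max ≈ 14,185 cartons

Annual demand D = 872 × 300 = 261,600.
Production build-up factor (1 − d/p) = 1 − 872/3,810 = 0.7711.
Q* = √(2DS / (H(1 − d/p))) = √(2 × 261,600 × 384 / (0.77 × 0.7711)).
= √(200,908,800 / 0.5938) ≈ 18394.615.
Maximum inventory = Q*(1 − d/p) = 18394.615 × 0.7711 ≈ 14184.614.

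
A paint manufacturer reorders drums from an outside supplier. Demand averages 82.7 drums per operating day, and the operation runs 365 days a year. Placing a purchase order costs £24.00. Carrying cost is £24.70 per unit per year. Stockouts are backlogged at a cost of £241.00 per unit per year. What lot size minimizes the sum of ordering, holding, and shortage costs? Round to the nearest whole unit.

Annual demand D = 82.7 × 365 = 30,185.5.
With planned backorders, Q* = √(2DS/H) · √((H+B)/B).
√(2DS/H) = √(2 × 30,185.5 × 24 / 24.7) = 242.198.
√((H+B)/B) = √((24.7+241)/241) = 1.0500.
Q* ≈ 254.307.

Q* ≈ 254 drums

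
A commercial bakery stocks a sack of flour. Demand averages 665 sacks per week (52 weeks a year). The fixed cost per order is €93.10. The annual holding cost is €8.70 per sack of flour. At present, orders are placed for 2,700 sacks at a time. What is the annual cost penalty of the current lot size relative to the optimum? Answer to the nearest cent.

Annual demand D = 665 × 52 = 34,580.
EOQ = √(2DS/H) = √(2 × 34,580 × 93.1 / 8.7) ≈ 860.29.
Cost at Q* = (D/Q*)S + (Q*/2)H = √(2DSH) ≈ €7,484.49.
Cost at Q = 2,700: (34,580/2,700)×93.1 + (2,700/2)×8.7 = €1,192.37 + €11,745.00 = €12,937.37.
Excess = €12,937.37 − €7,484.49 = €5,452.88.

Extra cost ≈ €5,452.88 per year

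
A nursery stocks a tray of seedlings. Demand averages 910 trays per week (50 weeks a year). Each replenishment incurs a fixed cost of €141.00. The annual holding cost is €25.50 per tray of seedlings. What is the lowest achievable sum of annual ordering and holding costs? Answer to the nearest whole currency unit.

Annual demand D = 910 × 50 = 45,500.
The optimal lot size = √(2DS/H) = √(2 × 45,500 × 141 / 25.5) ≈ 709.35.
At the optimum the two cost components are equal, so total cost = 2·(Q*/2)H = Q*·H.
Minimum total = √(2DSH) = √(2 × 45,500 × 141 × 25.5) ≈ 18088.408.

TC* ≈ €18,088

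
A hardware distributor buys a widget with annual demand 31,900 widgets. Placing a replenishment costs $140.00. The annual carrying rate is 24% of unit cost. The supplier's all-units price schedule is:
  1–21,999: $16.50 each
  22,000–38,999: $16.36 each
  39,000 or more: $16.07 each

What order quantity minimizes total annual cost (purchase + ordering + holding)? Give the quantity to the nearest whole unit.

Holding cost per unit per year at price C is H = 0.24·C.
Candidates are each tier's EOQ (if it falls in that tier) and each price-break quantity.
EOQ at $16.50 = 1501.9 (feasible in tier 1): TC = 31,900×$16.50 + (31,900/1501.9)×140 + (1501.9/2)×0.24×$16.50 = $532,297.33.
EOQ at $16.36 = 1508.3 < 22000, so use break Q=22000: TC = 31,900×$16.36 + (31,900/22000.0)×140 + (22000.0/2)×0.24×$16.36 = $565,277.40.
EOQ at $16.07 = 1521.8 < 39000, so use break Q=39000: TC = 31,900×$16.07 + (31,900/39000.0)×140 + (39000.0/2)×0.24×$16.07 = $587,955.11.
Lowest total cost is $532,297.33 at Q = 1501.9.

Q* ≈ 1,502 widgets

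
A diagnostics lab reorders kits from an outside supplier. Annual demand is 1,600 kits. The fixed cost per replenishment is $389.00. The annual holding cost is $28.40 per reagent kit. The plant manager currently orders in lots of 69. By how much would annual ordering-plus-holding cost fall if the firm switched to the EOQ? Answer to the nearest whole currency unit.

Extra cost ≈ $4,054 per year

EOQ = √(2DS/H) = √(2 × 1,600 × 389 / 28.4) ≈ 209.36.
Cost at Q* = (D/Q*)S + (Q*/2)H = √(2DSH) ≈ $5,945.78.
Cost at Q = 69: (1,600/69)×389 + (69/2)×28.4 = $9,020.29 + $979.80 = $10,000.09.
Excess = $10,000.09 − $5,945.78 = $4,054.31.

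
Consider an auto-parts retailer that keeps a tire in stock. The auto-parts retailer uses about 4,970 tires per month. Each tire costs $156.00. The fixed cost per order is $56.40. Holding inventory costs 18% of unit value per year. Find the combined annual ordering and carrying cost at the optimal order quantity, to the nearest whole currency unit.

Annual demand D = 4,970 × 12 = 59,640.
Holding cost H = 0.18 × $156.00 = $28.0800 per unit per year.
EOQ = √(2DS/H) = √(2 × 59,640 × 56.4 / 28.08) ≈ 489.47.
At Q*, ordering cost (D/Q*)S equals holding cost (Q*/2)H, each = √(DSH/2).
Minimum total = √(2DSH) = √(2 × 59,640 × 56.4 × 28.08) ≈ 13744.278.

TC* ≈ $13,744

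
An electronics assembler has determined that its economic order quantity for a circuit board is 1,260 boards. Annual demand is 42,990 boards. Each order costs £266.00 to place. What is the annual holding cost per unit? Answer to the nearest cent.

H ≈ £14.41

Invert the EOQ relation Q*² = 2DS/H.
From Q* = √(2DS/H): H = 2DS / Q*² = 2 × 42,990 × 266 / 1,260² = 14.4058.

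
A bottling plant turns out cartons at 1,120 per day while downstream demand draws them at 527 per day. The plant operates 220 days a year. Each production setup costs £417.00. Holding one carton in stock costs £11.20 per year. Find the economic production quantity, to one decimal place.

Q* ≈ 4,038.1 cartons

Annual demand D = 527 × 220 = 115,940.
Production build-up factor (1 − d/p) = 1 − 527/1,120 = 0.5295.
Q* = √(2DS / (H(1 − d/p))) = √(2 × 115,940 × 417 / (11.2 × 0.5295)).
= √(96,693,960 / 5.93) ≈ 4038.056.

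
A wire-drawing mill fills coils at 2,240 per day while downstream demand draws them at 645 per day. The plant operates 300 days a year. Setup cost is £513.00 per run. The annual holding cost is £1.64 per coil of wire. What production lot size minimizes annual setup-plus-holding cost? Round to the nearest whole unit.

Q* ≈ 13,039 coils

Annual demand D = 645 × 300 = 193,500.
Production build-up factor (1 − d/p) = 1 − 645/2,240 = 0.7121.
Q* = √(2DS / (H(1 − d/p))) = √(2 × 193,500 × 513 / (1.64 × 0.7121)).
= √(198,531,000 / 1.1678) ≈ 13038.748.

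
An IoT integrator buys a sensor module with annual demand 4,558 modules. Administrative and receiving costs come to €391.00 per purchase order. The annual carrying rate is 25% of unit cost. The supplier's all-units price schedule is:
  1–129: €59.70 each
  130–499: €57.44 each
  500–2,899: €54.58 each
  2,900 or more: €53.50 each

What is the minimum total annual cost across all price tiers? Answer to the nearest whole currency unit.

Holding cost per unit per year at price C is H = 0.25·C.
Evaluate total cost at each tier's feasible EOQ or, if the EOQ is below the tier, at the tier's minimum quantity.
Tier 1 (€59.70): EOQ = 488.7 exceeds tier's upper bound 129, so this tier is dominated.
EOQ at €57.44 = 498.2 (feasible in tier 2): TC = 4,558×€57.44 + (4,558/498.2)×391 + (498.2/2)×0.25×€57.44 = €268,965.83.
EOQ at €54.58 = 511.1 (feasible in tier 3): TC = 4,558×€54.58 + (4,558/511.1)×391 + (511.1/2)×0.25×€54.58 = €255,749.57.
EOQ at €53.50 = 516.2 < 2900, so use break Q=2900: TC = 4,558×€53.50 + (4,558/2900.0)×391 + (2900.0/2)×0.25×€53.50 = €263,861.29.
Lowest total cost among the candidates is at Q = 511.1.

TC* ≈ €255,750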